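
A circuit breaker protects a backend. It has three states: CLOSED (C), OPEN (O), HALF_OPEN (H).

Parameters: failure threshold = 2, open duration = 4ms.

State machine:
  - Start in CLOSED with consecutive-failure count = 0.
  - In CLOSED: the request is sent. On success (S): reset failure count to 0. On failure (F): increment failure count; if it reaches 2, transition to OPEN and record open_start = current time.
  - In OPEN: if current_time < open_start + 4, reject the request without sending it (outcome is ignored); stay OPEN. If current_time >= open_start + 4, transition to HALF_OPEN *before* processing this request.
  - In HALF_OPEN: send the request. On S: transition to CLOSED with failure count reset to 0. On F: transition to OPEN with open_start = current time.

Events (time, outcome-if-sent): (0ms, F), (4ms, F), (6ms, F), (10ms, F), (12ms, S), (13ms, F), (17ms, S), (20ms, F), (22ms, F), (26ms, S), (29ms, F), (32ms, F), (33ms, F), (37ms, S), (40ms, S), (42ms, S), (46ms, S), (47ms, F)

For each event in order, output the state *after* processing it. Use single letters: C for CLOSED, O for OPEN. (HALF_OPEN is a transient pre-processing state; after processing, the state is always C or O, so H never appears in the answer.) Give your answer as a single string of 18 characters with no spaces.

Answer: COOOOOCCOCCOOCCCCC

Derivation:
State after each event:
  event#1 t=0ms outcome=F: state=CLOSED
  event#2 t=4ms outcome=F: state=OPEN
  event#3 t=6ms outcome=F: state=OPEN
  event#4 t=10ms outcome=F: state=OPEN
  event#5 t=12ms outcome=S: state=OPEN
  event#6 t=13ms outcome=F: state=OPEN
  event#7 t=17ms outcome=S: state=CLOSED
  event#8 t=20ms outcome=F: state=CLOSED
  event#9 t=22ms outcome=F: state=OPEN
  event#10 t=26ms outcome=S: state=CLOSED
  event#11 t=29ms outcome=F: state=CLOSED
  event#12 t=32ms outcome=F: state=OPEN
  event#13 t=33ms outcome=F: state=OPEN
  event#14 t=37ms outcome=S: state=CLOSED
  event#15 t=40ms outcome=S: state=CLOSED
  event#16 t=42ms outcome=S: state=CLOSED
  event#17 t=46ms outcome=S: state=CLOSED
  event#18 t=47ms outcome=F: state=CLOSED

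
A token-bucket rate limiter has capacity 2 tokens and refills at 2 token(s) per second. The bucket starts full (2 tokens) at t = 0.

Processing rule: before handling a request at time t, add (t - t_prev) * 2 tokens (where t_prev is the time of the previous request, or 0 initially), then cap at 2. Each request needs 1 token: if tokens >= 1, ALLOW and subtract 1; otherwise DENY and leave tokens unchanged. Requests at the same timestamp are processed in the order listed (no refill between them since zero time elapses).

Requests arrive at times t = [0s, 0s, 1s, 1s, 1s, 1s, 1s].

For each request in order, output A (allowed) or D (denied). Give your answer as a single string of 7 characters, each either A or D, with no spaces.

Answer: AAAADDD

Derivation:
Simulating step by step:
  req#1 t=0s: ALLOW
  req#2 t=0s: ALLOW
  req#3 t=1s: ALLOW
  req#4 t=1s: ALLOW
  req#5 t=1s: DENY
  req#6 t=1s: DENY
  req#7 t=1s: DENY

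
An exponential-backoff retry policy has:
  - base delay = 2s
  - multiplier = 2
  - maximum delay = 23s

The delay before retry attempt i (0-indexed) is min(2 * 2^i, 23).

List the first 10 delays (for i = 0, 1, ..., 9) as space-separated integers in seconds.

Computing each delay:
  i=0: min(2*2^0, 23) = 2
  i=1: min(2*2^1, 23) = 4
  i=2: min(2*2^2, 23) = 8
  i=3: min(2*2^3, 23) = 16
  i=4: min(2*2^4, 23) = 23
  i=5: min(2*2^5, 23) = 23
  i=6: min(2*2^6, 23) = 23
  i=7: min(2*2^7, 23) = 23
  i=8: min(2*2^8, 23) = 23
  i=9: min(2*2^9, 23) = 23

Answer: 2 4 8 16 23 23 23 23 23 23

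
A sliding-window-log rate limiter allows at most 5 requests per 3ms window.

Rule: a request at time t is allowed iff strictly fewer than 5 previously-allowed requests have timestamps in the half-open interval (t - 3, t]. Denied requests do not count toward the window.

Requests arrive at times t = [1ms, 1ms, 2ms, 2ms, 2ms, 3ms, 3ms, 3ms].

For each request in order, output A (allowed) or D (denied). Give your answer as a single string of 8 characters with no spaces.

Answer: AAAAADDD

Derivation:
Tracking allowed requests in the window:
  req#1 t=1ms: ALLOW
  req#2 t=1ms: ALLOW
  req#3 t=2ms: ALLOW
  req#4 t=2ms: ALLOW
  req#5 t=2ms: ALLOW
  req#6 t=3ms: DENY
  req#7 t=3ms: DENY
  req#8 t=3ms: DENY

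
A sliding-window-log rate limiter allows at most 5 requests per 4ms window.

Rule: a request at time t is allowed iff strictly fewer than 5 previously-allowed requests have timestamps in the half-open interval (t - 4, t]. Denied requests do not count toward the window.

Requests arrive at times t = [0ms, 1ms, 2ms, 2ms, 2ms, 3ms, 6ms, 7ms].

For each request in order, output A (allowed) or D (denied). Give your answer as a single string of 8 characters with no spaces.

Answer: AAAAADAA

Derivation:
Tracking allowed requests in the window:
  req#1 t=0ms: ALLOW
  req#2 t=1ms: ALLOW
  req#3 t=2ms: ALLOW
  req#4 t=2ms: ALLOW
  req#5 t=2ms: ALLOW
  req#6 t=3ms: DENY
  req#7 t=6ms: ALLOW
  req#8 t=7ms: ALLOW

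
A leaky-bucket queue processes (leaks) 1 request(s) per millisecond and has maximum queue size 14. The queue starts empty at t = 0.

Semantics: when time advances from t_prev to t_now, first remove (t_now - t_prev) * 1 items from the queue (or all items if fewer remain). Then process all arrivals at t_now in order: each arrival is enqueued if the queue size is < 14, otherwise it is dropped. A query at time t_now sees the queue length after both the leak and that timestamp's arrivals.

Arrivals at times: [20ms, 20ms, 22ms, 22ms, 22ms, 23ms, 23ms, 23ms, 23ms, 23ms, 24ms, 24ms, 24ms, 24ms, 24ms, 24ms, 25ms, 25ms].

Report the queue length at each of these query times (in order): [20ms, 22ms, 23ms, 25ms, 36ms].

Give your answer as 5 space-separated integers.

Queue lengths at query times:
  query t=20ms: backlog = 2
  query t=22ms: backlog = 3
  query t=23ms: backlog = 7
  query t=25ms: backlog = 13
  query t=36ms: backlog = 2

Answer: 2 3 7 13 2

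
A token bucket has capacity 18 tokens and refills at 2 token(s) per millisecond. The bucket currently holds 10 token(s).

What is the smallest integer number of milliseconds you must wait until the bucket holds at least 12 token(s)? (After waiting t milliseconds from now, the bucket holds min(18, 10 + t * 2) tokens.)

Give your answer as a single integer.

Answer: 1

Derivation:
Need 10 + t * 2 >= 12, so t >= 2/2.
Smallest integer t = ceil(2/2) = 1.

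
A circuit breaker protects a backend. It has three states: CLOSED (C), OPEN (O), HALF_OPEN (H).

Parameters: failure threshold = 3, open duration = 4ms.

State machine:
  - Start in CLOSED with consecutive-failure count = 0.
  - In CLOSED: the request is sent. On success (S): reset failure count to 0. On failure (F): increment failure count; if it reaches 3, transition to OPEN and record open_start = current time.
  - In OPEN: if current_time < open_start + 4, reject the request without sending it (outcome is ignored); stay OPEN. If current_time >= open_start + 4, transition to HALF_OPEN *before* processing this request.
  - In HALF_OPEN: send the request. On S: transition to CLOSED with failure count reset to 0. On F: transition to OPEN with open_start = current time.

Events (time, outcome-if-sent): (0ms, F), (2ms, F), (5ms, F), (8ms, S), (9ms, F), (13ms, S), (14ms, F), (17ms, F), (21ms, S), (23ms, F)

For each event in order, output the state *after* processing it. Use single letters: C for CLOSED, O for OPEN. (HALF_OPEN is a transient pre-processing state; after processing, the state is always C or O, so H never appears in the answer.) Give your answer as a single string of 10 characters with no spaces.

State after each event:
  event#1 t=0ms outcome=F: state=CLOSED
  event#2 t=2ms outcome=F: state=CLOSED
  event#3 t=5ms outcome=F: state=OPEN
  event#4 t=8ms outcome=S: state=OPEN
  event#5 t=9ms outcome=F: state=OPEN
  event#6 t=13ms outcome=S: state=CLOSED
  event#7 t=14ms outcome=F: state=CLOSED
  event#8 t=17ms outcome=F: state=CLOSED
  event#9 t=21ms outcome=S: state=CLOSED
  event#10 t=23ms outcome=F: state=CLOSED

Answer: CCOOOCCCCC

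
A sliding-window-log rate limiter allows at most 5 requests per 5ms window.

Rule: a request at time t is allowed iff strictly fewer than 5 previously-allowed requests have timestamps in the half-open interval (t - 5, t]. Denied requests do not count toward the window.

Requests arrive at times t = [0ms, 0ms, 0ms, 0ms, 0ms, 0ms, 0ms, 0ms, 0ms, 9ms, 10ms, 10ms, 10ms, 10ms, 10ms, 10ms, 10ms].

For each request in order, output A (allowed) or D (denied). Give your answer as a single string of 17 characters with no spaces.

Answer: AAAAADDDDAAAAADDD

Derivation:
Tracking allowed requests in the window:
  req#1 t=0ms: ALLOW
  req#2 t=0ms: ALLOW
  req#3 t=0ms: ALLOW
  req#4 t=0ms: ALLOW
  req#5 t=0ms: ALLOW
  req#6 t=0ms: DENY
  req#7 t=0ms: DENY
  req#8 t=0ms: DENY
  req#9 t=0ms: DENY
  req#10 t=9ms: ALLOW
  req#11 t=10ms: ALLOW
  req#12 t=10ms: ALLOW
  req#13 t=10ms: ALLOW
  req#14 t=10ms: ALLOW
  req#15 t=10ms: DENY
  req#16 t=10ms: DENY
  req#17 t=10ms: DENY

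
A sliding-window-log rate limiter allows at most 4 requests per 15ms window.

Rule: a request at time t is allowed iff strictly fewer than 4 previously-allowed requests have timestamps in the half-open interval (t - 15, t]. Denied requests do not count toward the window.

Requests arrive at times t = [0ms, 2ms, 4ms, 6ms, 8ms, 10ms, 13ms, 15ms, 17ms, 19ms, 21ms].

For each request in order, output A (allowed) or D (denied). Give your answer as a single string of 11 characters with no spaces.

Tracking allowed requests in the window:
  req#1 t=0ms: ALLOW
  req#2 t=2ms: ALLOW
  req#3 t=4ms: ALLOW
  req#4 t=6ms: ALLOW
  req#5 t=8ms: DENY
  req#6 t=10ms: DENY
  req#7 t=13ms: DENY
  req#8 t=15ms: ALLOW
  req#9 t=17ms: ALLOW
  req#10 t=19ms: ALLOW
  req#11 t=21ms: ALLOW

Answer: AAAADDDAAAA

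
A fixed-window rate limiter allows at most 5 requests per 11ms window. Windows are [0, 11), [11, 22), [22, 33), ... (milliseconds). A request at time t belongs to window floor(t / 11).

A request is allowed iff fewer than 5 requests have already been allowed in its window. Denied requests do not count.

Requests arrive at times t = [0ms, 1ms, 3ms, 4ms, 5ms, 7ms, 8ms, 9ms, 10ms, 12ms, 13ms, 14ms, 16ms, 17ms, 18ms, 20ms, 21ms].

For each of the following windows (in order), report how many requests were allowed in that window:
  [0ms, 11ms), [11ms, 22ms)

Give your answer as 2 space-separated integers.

Processing requests:
  req#1 t=0ms (window 0): ALLOW
  req#2 t=1ms (window 0): ALLOW
  req#3 t=3ms (window 0): ALLOW
  req#4 t=4ms (window 0): ALLOW
  req#5 t=5ms (window 0): ALLOW
  req#6 t=7ms (window 0): DENY
  req#7 t=8ms (window 0): DENY
  req#8 t=9ms (window 0): DENY
  req#9 t=10ms (window 0): DENY
  req#10 t=12ms (window 1): ALLOW
  req#11 t=13ms (window 1): ALLOW
  req#12 t=14ms (window 1): ALLOW
  req#13 t=16ms (window 1): ALLOW
  req#14 t=17ms (window 1): ALLOW
  req#15 t=18ms (window 1): DENY
  req#16 t=20ms (window 1): DENY
  req#17 t=21ms (window 1): DENY

Allowed counts by window: 5 5

Answer: 5 5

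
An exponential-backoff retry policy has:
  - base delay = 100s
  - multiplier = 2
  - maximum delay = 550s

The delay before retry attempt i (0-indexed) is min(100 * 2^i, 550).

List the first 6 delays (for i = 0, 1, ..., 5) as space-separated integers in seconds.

Computing each delay:
  i=0: min(100*2^0, 550) = 100
  i=1: min(100*2^1, 550) = 200
  i=2: min(100*2^2, 550) = 400
  i=3: min(100*2^3, 550) = 550
  i=4: min(100*2^4, 550) = 550
  i=5: min(100*2^5, 550) = 550

Answer: 100 200 400 550 550 550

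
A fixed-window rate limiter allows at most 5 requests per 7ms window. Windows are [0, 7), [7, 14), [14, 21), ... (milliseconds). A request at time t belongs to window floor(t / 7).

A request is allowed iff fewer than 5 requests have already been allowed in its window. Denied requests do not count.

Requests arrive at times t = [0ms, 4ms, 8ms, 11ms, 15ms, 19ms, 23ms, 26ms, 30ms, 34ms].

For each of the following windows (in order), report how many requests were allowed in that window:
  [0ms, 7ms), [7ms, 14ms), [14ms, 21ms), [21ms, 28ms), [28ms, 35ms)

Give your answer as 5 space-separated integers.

Processing requests:
  req#1 t=0ms (window 0): ALLOW
  req#2 t=4ms (window 0): ALLOW
  req#3 t=8ms (window 1): ALLOW
  req#4 t=11ms (window 1): ALLOW
  req#5 t=15ms (window 2): ALLOW
  req#6 t=19ms (window 2): ALLOW
  req#7 t=23ms (window 3): ALLOW
  req#8 t=26ms (window 3): ALLOW
  req#9 t=30ms (window 4): ALLOW
  req#10 t=34ms (window 4): ALLOW

Allowed counts by window: 2 2 2 2 2

Answer: 2 2 2 2 2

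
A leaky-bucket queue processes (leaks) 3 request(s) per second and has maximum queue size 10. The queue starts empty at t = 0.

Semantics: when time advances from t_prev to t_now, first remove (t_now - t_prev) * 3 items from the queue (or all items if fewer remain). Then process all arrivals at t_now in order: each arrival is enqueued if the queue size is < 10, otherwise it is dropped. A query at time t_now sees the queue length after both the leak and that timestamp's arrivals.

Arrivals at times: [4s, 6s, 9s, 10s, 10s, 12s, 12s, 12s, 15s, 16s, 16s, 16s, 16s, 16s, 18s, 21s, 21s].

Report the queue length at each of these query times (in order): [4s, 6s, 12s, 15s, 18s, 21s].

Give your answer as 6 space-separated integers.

Queue lengths at query times:
  query t=4s: backlog = 1
  query t=6s: backlog = 1
  query t=12s: backlog = 3
  query t=15s: backlog = 1
  query t=18s: backlog = 1
  query t=21s: backlog = 2

Answer: 1 1 3 1 1 2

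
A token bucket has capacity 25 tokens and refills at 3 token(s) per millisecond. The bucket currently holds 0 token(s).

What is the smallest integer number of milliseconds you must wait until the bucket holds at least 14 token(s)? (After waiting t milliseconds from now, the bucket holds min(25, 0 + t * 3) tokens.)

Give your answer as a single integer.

Need 0 + t * 3 >= 14, so t >= 14/3.
Smallest integer t = ceil(14/3) = 5.

Answer: 5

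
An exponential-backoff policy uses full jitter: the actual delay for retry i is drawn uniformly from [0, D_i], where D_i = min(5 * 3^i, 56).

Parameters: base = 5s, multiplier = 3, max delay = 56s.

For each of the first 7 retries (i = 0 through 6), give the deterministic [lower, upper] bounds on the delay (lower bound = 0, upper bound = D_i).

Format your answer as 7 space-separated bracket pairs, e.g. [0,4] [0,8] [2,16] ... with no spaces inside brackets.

Computing bounds per retry:
  i=0: D_i=min(5*3^0,56)=5, bounds=[0,5]
  i=1: D_i=min(5*3^1,56)=15, bounds=[0,15]
  i=2: D_i=min(5*3^2,56)=45, bounds=[0,45]
  i=3: D_i=min(5*3^3,56)=56, bounds=[0,56]
  i=4: D_i=min(5*3^4,56)=56, bounds=[0,56]
  i=5: D_i=min(5*3^5,56)=56, bounds=[0,56]
  i=6: D_i=min(5*3^6,56)=56, bounds=[0,56]

Answer: [0,5] [0,15] [0,45] [0,56] [0,56] [0,56] [0,56]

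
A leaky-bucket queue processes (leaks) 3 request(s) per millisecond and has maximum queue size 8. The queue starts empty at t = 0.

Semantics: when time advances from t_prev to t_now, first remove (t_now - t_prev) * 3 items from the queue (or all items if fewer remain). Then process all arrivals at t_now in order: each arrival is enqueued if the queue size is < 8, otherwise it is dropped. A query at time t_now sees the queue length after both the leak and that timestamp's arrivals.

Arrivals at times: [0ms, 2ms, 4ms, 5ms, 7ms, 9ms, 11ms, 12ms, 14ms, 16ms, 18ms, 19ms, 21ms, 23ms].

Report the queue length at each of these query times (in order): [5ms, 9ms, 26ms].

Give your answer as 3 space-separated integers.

Queue lengths at query times:
  query t=5ms: backlog = 1
  query t=9ms: backlog = 1
  query t=26ms: backlog = 0

Answer: 1 1 0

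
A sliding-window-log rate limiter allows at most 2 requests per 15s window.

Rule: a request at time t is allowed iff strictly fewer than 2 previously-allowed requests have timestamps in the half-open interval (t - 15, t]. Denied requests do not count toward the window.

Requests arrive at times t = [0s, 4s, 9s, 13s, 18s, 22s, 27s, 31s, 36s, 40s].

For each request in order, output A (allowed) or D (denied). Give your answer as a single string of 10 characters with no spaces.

Tracking allowed requests in the window:
  req#1 t=0s: ALLOW
  req#2 t=4s: ALLOW
  req#3 t=9s: DENY
  req#4 t=13s: DENY
  req#5 t=18s: ALLOW
  req#6 t=22s: ALLOW
  req#7 t=27s: DENY
  req#8 t=31s: DENY
  req#9 t=36s: ALLOW
  req#10 t=40s: ALLOW

Answer: AADDAADDAA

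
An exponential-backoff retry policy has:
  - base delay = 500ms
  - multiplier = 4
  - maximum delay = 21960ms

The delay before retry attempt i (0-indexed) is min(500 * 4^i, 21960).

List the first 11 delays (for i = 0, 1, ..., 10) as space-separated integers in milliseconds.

Answer: 500 2000 8000 21960 21960 21960 21960 21960 21960 21960 21960

Derivation:
Computing each delay:
  i=0: min(500*4^0, 21960) = 500
  i=1: min(500*4^1, 21960) = 2000
  i=2: min(500*4^2, 21960) = 8000
  i=3: min(500*4^3, 21960) = 21960
  i=4: min(500*4^4, 21960) = 21960
  i=5: min(500*4^5, 21960) = 21960
  i=6: min(500*4^6, 21960) = 21960
  i=7: min(500*4^7, 21960) = 21960
  i=8: min(500*4^8, 21960) = 21960
  i=9: min(500*4^9, 21960) = 21960
  i=10: min(500*4^10, 21960) = 21960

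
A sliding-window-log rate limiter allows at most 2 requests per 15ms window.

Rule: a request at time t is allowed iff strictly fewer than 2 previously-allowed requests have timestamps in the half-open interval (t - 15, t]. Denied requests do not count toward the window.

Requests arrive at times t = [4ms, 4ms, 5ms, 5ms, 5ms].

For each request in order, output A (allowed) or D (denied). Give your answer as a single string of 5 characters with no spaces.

Answer: AADDD

Derivation:
Tracking allowed requests in the window:
  req#1 t=4ms: ALLOW
  req#2 t=4ms: ALLOW
  req#3 t=5ms: DENY
  req#4 t=5ms: DENY
  req#5 t=5ms: DENY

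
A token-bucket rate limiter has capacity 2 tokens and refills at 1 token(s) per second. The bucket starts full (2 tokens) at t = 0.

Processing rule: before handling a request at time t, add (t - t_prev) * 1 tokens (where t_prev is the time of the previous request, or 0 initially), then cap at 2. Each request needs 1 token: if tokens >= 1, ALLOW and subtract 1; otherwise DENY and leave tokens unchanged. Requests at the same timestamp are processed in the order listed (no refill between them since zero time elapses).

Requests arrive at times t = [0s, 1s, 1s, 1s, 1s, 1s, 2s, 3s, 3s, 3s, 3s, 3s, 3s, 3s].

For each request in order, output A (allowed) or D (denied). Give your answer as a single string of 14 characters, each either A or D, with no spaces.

Simulating step by step:
  req#1 t=0s: ALLOW
  req#2 t=1s: ALLOW
  req#3 t=1s: ALLOW
  req#4 t=1s: DENY
  req#5 t=1s: DENY
  req#6 t=1s: DENY
  req#7 t=2s: ALLOW
  req#8 t=3s: ALLOW
  req#9 t=3s: DENY
  req#10 t=3s: DENY
  req#11 t=3s: DENY
  req#12 t=3s: DENY
  req#13 t=3s: DENY
  req#14 t=3s: DENY

Answer: AAADDDAADDDDDD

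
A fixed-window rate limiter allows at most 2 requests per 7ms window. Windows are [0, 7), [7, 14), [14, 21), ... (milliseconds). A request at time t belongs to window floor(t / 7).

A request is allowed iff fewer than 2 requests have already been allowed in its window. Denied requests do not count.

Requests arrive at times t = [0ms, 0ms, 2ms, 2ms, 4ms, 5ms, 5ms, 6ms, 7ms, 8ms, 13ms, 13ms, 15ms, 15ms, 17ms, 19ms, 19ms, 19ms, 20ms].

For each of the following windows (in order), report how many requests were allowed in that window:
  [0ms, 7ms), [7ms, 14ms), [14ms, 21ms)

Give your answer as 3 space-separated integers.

Answer: 2 2 2

Derivation:
Processing requests:
  req#1 t=0ms (window 0): ALLOW
  req#2 t=0ms (window 0): ALLOW
  req#3 t=2ms (window 0): DENY
  req#4 t=2ms (window 0): DENY
  req#5 t=4ms (window 0): DENY
  req#6 t=5ms (window 0): DENY
  req#7 t=5ms (window 0): DENY
  req#8 t=6ms (window 0): DENY
  req#9 t=7ms (window 1): ALLOW
  req#10 t=8ms (window 1): ALLOW
  req#11 t=13ms (window 1): DENY
  req#12 t=13ms (window 1): DENY
  req#13 t=15ms (window 2): ALLOW
  req#14 t=15ms (window 2): ALLOW
  req#15 t=17ms (window 2): DENY
  req#16 t=19ms (window 2): DENY
  req#17 t=19ms (window 2): DENY
  req#18 t=19ms (window 2): DENY
  req#19 t=20ms (window 2): DENY

Allowed counts by window: 2 2 2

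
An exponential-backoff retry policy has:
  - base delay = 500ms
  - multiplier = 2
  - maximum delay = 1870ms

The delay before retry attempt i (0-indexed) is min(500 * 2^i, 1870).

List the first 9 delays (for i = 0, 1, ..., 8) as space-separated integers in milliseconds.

Computing each delay:
  i=0: min(500*2^0, 1870) = 500
  i=1: min(500*2^1, 1870) = 1000
  i=2: min(500*2^2, 1870) = 1870
  i=3: min(500*2^3, 1870) = 1870
  i=4: min(500*2^4, 1870) = 1870
  i=5: min(500*2^5, 1870) = 1870
  i=6: min(500*2^6, 1870) = 1870
  i=7: min(500*2^7, 1870) = 1870
  i=8: min(500*2^8, 1870) = 1870

Answer: 500 1000 1870 1870 1870 1870 1870 1870 1870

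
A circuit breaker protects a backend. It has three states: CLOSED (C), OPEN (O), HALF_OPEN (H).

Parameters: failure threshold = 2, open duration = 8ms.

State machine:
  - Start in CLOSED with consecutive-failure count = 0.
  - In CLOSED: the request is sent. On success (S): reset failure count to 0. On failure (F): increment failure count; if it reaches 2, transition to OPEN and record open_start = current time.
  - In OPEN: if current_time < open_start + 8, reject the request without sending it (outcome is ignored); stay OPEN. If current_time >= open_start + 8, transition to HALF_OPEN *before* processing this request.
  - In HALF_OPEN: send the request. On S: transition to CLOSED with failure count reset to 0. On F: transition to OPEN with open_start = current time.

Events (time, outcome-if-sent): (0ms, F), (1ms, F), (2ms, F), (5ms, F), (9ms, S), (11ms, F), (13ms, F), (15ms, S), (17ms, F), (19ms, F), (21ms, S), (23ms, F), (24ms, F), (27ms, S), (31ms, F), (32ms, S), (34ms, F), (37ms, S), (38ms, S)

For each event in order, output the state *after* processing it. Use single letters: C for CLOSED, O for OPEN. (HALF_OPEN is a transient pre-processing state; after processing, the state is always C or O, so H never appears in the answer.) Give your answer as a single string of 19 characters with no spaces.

State after each event:
  event#1 t=0ms outcome=F: state=CLOSED
  event#2 t=1ms outcome=F: state=OPEN
  event#3 t=2ms outcome=F: state=OPEN
  event#4 t=5ms outcome=F: state=OPEN
  event#5 t=9ms outcome=S: state=CLOSED
  event#6 t=11ms outcome=F: state=CLOSED
  event#7 t=13ms outcome=F: state=OPEN
  event#8 t=15ms outcome=S: state=OPEN
  event#9 t=17ms outcome=F: state=OPEN
  event#10 t=19ms outcome=F: state=OPEN
  event#11 t=21ms outcome=S: state=CLOSED
  event#12 t=23ms outcome=F: state=CLOSED
  event#13 t=24ms outcome=F: state=OPEN
  event#14 t=27ms outcome=S: state=OPEN
  event#15 t=31ms outcome=F: state=OPEN
  event#16 t=32ms outcome=S: state=CLOSED
  event#17 t=34ms outcome=F: state=CLOSED
  event#18 t=37ms outcome=S: state=CLOSED
  event#19 t=38ms outcome=S: state=CLOSED

Answer: COOOCCOOOOCCOOOCCCC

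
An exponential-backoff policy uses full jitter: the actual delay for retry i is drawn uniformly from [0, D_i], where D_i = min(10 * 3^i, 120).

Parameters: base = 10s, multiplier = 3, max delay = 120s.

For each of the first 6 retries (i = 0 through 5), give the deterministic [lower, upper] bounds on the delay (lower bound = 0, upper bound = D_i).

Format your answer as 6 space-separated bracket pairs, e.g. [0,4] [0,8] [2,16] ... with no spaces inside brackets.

Computing bounds per retry:
  i=0: D_i=min(10*3^0,120)=10, bounds=[0,10]
  i=1: D_i=min(10*3^1,120)=30, bounds=[0,30]
  i=2: D_i=min(10*3^2,120)=90, bounds=[0,90]
  i=3: D_i=min(10*3^3,120)=120, bounds=[0,120]
  i=4: D_i=min(10*3^4,120)=120, bounds=[0,120]
  i=5: D_i=min(10*3^5,120)=120, bounds=[0,120]

Answer: [0,10] [0,30] [0,90] [0,120] [0,120] [0,120]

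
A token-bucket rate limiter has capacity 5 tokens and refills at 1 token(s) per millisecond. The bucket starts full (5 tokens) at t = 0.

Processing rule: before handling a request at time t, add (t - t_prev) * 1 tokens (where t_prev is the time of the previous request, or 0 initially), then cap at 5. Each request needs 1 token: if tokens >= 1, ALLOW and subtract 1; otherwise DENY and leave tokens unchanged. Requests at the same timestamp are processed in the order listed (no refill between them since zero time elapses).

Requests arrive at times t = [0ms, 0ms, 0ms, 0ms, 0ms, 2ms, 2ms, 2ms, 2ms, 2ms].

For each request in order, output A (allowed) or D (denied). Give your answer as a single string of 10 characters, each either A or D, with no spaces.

Simulating step by step:
  req#1 t=0ms: ALLOW
  req#2 t=0ms: ALLOW
  req#3 t=0ms: ALLOW
  req#4 t=0ms: ALLOW
  req#5 t=0ms: ALLOW
  req#6 t=2ms: ALLOW
  req#7 t=2ms: ALLOW
  req#8 t=2ms: DENY
  req#9 t=2ms: DENY
  req#10 t=2ms: DENY

Answer: AAAAAAADDD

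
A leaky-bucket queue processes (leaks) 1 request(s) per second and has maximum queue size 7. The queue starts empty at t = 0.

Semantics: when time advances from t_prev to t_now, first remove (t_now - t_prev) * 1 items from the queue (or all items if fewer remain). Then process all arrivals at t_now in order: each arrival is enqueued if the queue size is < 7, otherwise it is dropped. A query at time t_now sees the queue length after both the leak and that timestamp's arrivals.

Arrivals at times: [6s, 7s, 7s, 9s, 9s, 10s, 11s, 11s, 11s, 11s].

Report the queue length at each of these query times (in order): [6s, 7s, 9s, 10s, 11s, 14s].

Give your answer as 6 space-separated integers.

Answer: 1 2 2 2 5 2

Derivation:
Queue lengths at query times:
  query t=6s: backlog = 1
  query t=7s: backlog = 2
  query t=9s: backlog = 2
  query t=10s: backlog = 2
  query t=11s: backlog = 5
  query t=14s: backlog = 2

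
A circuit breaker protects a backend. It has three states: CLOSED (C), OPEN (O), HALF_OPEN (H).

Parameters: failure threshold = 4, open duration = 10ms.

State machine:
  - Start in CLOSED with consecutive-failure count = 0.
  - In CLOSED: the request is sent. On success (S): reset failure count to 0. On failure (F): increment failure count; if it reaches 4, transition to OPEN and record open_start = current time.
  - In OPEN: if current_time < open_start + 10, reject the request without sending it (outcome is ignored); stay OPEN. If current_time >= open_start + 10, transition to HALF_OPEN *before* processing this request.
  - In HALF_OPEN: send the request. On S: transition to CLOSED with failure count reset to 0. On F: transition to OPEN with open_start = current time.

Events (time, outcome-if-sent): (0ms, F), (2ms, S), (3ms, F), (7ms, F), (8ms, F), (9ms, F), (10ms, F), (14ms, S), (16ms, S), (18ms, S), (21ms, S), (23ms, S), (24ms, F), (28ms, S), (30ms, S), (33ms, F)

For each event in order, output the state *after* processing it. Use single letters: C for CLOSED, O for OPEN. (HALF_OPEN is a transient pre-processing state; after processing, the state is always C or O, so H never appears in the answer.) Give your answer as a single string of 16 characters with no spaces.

Answer: CCCCCOOOOOCCCCCC

Derivation:
State after each event:
  event#1 t=0ms outcome=F: state=CLOSED
  event#2 t=2ms outcome=S: state=CLOSED
  event#3 t=3ms outcome=F: state=CLOSED
  event#4 t=7ms outcome=F: state=CLOSED
  event#5 t=8ms outcome=F: state=CLOSED
  event#6 t=9ms outcome=F: state=OPEN
  event#7 t=10ms outcome=F: state=OPEN
  event#8 t=14ms outcome=S: state=OPEN
  event#9 t=16ms outcome=S: state=OPEN
  event#10 t=18ms outcome=S: state=OPEN
  event#11 t=21ms outcome=S: state=CLOSED
  event#12 t=23ms outcome=S: state=CLOSED
  event#13 t=24ms outcome=F: state=CLOSED
  event#14 t=28ms outcome=S: state=CLOSED
  event#15 t=30ms outcome=S: state=CLOSED
  event#16 t=33ms outcome=F: state=CLOSED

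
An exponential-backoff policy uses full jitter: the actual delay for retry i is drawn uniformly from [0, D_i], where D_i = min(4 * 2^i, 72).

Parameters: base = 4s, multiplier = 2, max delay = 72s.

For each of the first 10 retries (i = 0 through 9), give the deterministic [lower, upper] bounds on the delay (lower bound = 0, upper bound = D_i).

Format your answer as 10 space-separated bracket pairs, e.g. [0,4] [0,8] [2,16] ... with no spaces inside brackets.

Answer: [0,4] [0,8] [0,16] [0,32] [0,64] [0,72] [0,72] [0,72] [0,72] [0,72]

Derivation:
Computing bounds per retry:
  i=0: D_i=min(4*2^0,72)=4, bounds=[0,4]
  i=1: D_i=min(4*2^1,72)=8, bounds=[0,8]
  i=2: D_i=min(4*2^2,72)=16, bounds=[0,16]
  i=3: D_i=min(4*2^3,72)=32, bounds=[0,32]
  i=4: D_i=min(4*2^4,72)=64, bounds=[0,64]
  i=5: D_i=min(4*2^5,72)=72, bounds=[0,72]
  i=6: D_i=min(4*2^6,72)=72, bounds=[0,72]
  i=7: D_i=min(4*2^7,72)=72, bounds=[0,72]
  i=8: D_i=min(4*2^8,72)=72, bounds=[0,72]
  i=9: D_i=min(4*2^9,72)=72, bounds=[0,72]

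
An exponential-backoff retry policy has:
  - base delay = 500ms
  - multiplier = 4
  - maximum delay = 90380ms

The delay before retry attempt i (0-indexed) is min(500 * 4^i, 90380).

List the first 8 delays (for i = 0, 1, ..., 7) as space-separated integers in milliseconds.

Answer: 500 2000 8000 32000 90380 90380 90380 90380

Derivation:
Computing each delay:
  i=0: min(500*4^0, 90380) = 500
  i=1: min(500*4^1, 90380) = 2000
  i=2: min(500*4^2, 90380) = 8000
  i=3: min(500*4^3, 90380) = 32000
  i=4: min(500*4^4, 90380) = 90380
  i=5: min(500*4^5, 90380) = 90380
  i=6: min(500*4^6, 90380) = 90380
  i=7: min(500*4^7, 90380) = 90380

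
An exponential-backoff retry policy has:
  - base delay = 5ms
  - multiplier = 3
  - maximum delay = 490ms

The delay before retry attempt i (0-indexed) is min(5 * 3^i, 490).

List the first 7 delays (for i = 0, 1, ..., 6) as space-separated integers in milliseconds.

Computing each delay:
  i=0: min(5*3^0, 490) = 5
  i=1: min(5*3^1, 490) = 15
  i=2: min(5*3^2, 490) = 45
  i=3: min(5*3^3, 490) = 135
  i=4: min(5*3^4, 490) = 405
  i=5: min(5*3^5, 490) = 490
  i=6: min(5*3^6, 490) = 490

Answer: 5 15 45 135 405 490 490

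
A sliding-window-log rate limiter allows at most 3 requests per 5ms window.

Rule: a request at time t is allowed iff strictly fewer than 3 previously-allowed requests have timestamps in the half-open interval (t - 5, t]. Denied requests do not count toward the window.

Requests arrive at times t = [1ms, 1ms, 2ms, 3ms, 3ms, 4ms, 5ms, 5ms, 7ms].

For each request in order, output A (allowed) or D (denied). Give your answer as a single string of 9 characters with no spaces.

Tracking allowed requests in the window:
  req#1 t=1ms: ALLOW
  req#2 t=1ms: ALLOW
  req#3 t=2ms: ALLOW
  req#4 t=3ms: DENY
  req#5 t=3ms: DENY
  req#6 t=4ms: DENY
  req#7 t=5ms: DENY
  req#8 t=5ms: DENY
  req#9 t=7ms: ALLOW

Answer: AAADDDDDA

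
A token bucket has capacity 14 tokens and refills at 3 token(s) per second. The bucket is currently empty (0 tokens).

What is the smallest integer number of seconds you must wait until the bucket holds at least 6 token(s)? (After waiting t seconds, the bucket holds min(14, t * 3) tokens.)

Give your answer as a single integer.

Need t * 3 >= 6, so t >= 6/3.
Smallest integer t = ceil(6/3) = 2.

Answer: 2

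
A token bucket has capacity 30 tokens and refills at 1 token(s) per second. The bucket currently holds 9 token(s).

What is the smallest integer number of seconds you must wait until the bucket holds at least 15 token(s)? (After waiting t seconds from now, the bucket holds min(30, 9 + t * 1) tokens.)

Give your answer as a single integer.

Answer: 6

Derivation:
Need 9 + t * 1 >= 15, so t >= 6/1.
Smallest integer t = ceil(6/1) = 6.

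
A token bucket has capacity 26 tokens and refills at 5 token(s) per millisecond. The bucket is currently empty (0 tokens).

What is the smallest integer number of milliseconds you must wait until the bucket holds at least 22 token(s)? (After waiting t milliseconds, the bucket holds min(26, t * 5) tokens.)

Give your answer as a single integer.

Answer: 5

Derivation:
Need t * 5 >= 22, so t >= 22/5.
Smallest integer t = ceil(22/5) = 5.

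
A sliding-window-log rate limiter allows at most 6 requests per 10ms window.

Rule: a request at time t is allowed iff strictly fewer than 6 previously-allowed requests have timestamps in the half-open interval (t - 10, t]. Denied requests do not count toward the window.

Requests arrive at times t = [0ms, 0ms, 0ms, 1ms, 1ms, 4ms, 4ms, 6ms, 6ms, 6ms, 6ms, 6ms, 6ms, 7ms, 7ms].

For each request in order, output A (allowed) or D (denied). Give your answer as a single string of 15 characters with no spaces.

Tracking allowed requests in the window:
  req#1 t=0ms: ALLOW
  req#2 t=0ms: ALLOW
  req#3 t=0ms: ALLOW
  req#4 t=1ms: ALLOW
  req#5 t=1ms: ALLOW
  req#6 t=4ms: ALLOW
  req#7 t=4ms: DENY
  req#8 t=6ms: DENY
  req#9 t=6ms: DENY
  req#10 t=6ms: DENY
  req#11 t=6ms: DENY
  req#12 t=6ms: DENY
  req#13 t=6ms: DENY
  req#14 t=7ms: DENY
  req#15 t=7ms: DENY

Answer: AAAAAADDDDDDDDD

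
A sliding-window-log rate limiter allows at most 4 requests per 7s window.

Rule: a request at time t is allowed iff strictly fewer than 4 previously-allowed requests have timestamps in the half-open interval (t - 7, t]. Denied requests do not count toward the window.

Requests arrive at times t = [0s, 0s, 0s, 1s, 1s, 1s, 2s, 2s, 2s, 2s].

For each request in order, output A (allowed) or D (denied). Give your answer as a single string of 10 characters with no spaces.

Answer: AAAADDDDDD

Derivation:
Tracking allowed requests in the window:
  req#1 t=0s: ALLOW
  req#2 t=0s: ALLOW
  req#3 t=0s: ALLOW
  req#4 t=1s: ALLOW
  req#5 t=1s: DENY
  req#6 t=1s: DENY
  req#7 t=2s: DENY
  req#8 t=2s: DENY
  req#9 t=2s: DENY
  req#10 t=2s: DENY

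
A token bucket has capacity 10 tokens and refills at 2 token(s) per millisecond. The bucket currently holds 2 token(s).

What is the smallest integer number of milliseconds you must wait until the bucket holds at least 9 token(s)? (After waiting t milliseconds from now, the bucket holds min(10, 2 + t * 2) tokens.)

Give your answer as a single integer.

Need 2 + t * 2 >= 9, so t >= 7/2.
Smallest integer t = ceil(7/2) = 4.

Answer: 4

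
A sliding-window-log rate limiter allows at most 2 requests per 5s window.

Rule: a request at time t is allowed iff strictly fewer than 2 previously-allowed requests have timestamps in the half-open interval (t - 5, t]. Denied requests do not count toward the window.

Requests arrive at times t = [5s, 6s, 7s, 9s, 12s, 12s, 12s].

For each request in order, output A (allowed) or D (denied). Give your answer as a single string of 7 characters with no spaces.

Tracking allowed requests in the window:
  req#1 t=5s: ALLOW
  req#2 t=6s: ALLOW
  req#3 t=7s: DENY
  req#4 t=9s: DENY
  req#5 t=12s: ALLOW
  req#6 t=12s: ALLOW
  req#7 t=12s: DENY

Answer: AADDAAD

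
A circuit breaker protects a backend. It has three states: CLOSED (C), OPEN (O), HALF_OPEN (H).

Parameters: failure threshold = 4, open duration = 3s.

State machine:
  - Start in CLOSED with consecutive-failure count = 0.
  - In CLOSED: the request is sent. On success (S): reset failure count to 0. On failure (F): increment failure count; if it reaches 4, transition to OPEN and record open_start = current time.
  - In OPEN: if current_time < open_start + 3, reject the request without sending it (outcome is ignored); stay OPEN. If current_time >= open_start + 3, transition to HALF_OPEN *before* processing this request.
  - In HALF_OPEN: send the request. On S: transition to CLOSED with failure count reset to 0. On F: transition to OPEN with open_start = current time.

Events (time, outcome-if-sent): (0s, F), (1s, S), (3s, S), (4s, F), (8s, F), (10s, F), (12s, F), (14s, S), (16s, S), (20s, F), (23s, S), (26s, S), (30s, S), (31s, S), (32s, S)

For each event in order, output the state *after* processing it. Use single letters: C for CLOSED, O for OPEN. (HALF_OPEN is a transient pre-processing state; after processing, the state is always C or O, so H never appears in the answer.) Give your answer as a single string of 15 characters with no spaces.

State after each event:
  event#1 t=0s outcome=F: state=CLOSED
  event#2 t=1s outcome=S: state=CLOSED
  event#3 t=3s outcome=S: state=CLOSED
  event#4 t=4s outcome=F: state=CLOSED
  event#5 t=8s outcome=F: state=CLOSED
  event#6 t=10s outcome=F: state=CLOSED
  event#7 t=12s outcome=F: state=OPEN
  event#8 t=14s outcome=S: state=OPEN
  event#9 t=16s outcome=S: state=CLOSED
  event#10 t=20s outcome=F: state=CLOSED
  event#11 t=23s outcome=S: state=CLOSED
  event#12 t=26s outcome=S: state=CLOSED
  event#13 t=30s outcome=S: state=CLOSED
  event#14 t=31s outcome=S: state=CLOSED
  event#15 t=32s outcome=S: state=CLOSED

Answer: CCCCCCOOCCCCCCC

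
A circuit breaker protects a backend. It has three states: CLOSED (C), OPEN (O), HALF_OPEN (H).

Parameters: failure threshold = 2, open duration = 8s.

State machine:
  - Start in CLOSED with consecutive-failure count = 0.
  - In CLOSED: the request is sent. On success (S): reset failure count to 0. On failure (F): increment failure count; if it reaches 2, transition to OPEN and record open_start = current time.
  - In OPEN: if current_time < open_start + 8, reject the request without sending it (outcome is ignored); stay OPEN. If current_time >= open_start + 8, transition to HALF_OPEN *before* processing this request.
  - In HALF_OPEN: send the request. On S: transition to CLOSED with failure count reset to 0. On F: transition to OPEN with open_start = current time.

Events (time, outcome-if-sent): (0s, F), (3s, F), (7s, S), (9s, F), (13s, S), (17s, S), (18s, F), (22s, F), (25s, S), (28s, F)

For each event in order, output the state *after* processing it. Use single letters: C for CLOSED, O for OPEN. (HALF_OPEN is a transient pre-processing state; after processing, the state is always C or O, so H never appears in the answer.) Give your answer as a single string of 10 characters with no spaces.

Answer: COOOCCCOOO

Derivation:
State after each event:
  event#1 t=0s outcome=F: state=CLOSED
  event#2 t=3s outcome=F: state=OPEN
  event#3 t=7s outcome=S: state=OPEN
  event#4 t=9s outcome=F: state=OPEN
  event#5 t=13s outcome=S: state=CLOSED
  event#6 t=17s outcome=S: state=CLOSED
  event#7 t=18s outcome=F: state=CLOSED
  event#8 t=22s outcome=F: state=OPEN
  event#9 t=25s outcome=S: state=OPEN
  event#10 t=28s outcome=F: state=OPEN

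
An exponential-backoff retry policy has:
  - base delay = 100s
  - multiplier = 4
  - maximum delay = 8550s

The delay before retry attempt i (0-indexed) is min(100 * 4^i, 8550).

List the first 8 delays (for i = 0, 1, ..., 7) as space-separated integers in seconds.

Answer: 100 400 1600 6400 8550 8550 8550 8550

Derivation:
Computing each delay:
  i=0: min(100*4^0, 8550) = 100
  i=1: min(100*4^1, 8550) = 400
  i=2: min(100*4^2, 8550) = 1600
  i=3: min(100*4^3, 8550) = 6400
  i=4: min(100*4^4, 8550) = 8550
  i=5: min(100*4^5, 8550) = 8550
  i=6: min(100*4^6, 8550) = 8550
  i=7: min(100*4^7, 8550) = 8550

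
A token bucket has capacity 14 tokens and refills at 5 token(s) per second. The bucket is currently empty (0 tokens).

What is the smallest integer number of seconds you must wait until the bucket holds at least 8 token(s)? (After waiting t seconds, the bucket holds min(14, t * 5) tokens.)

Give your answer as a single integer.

Need t * 5 >= 8, so t >= 8/5.
Smallest integer t = ceil(8/5) = 2.

Answer: 2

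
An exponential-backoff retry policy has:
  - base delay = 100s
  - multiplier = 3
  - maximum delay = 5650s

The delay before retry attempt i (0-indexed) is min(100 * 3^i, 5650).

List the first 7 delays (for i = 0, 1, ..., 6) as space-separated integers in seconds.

Computing each delay:
  i=0: min(100*3^0, 5650) = 100
  i=1: min(100*3^1, 5650) = 300
  i=2: min(100*3^2, 5650) = 900
  i=3: min(100*3^3, 5650) = 2700
  i=4: min(100*3^4, 5650) = 5650
  i=5: min(100*3^5, 5650) = 5650
  i=6: min(100*3^6, 5650) = 5650

Answer: 100 300 900 2700 5650 5650 5650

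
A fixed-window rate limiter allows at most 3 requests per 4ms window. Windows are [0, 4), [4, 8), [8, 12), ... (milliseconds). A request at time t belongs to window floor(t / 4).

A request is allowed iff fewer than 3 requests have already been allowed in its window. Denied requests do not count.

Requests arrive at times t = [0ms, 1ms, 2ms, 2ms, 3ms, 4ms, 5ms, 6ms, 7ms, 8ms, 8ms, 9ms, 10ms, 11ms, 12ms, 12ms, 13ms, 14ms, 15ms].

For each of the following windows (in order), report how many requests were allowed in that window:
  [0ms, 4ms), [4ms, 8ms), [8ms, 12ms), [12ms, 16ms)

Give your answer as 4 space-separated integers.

Answer: 3 3 3 3

Derivation:
Processing requests:
  req#1 t=0ms (window 0): ALLOW
  req#2 t=1ms (window 0): ALLOW
  req#3 t=2ms (window 0): ALLOW
  req#4 t=2ms (window 0): DENY
  req#5 t=3ms (window 0): DENY
  req#6 t=4ms (window 1): ALLOW
  req#7 t=5ms (window 1): ALLOW
  req#8 t=6ms (window 1): ALLOW
  req#9 t=7ms (window 1): DENY
  req#10 t=8ms (window 2): ALLOW
  req#11 t=8ms (window 2): ALLOW
  req#12 t=9ms (window 2): ALLOW
  req#13 t=10ms (window 2): DENY
  req#14 t=11ms (window 2): DENY
  req#15 t=12ms (window 3): ALLOW
  req#16 t=12ms (window 3): ALLOW
  req#17 t=13ms (window 3): ALLOW
  req#18 t=14ms (window 3): DENY
  req#19 t=15ms (window 3): DENY

Allowed counts by window: 3 3 3 3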